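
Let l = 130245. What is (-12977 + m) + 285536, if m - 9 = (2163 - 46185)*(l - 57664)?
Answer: -3194888214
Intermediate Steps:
m = -3195160773 (m = 9 + (2163 - 46185)*(130245 - 57664) = 9 - 44022*72581 = 9 - 3195160782 = -3195160773)
(-12977 + m) + 285536 = (-12977 - 3195160773) + 285536 = -3195173750 + 285536 = -3194888214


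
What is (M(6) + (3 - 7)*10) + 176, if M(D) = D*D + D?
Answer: 178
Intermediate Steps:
M(D) = D + D² (M(D) = D² + D = D + D²)
(M(6) + (3 - 7)*10) + 176 = (6*(1 + 6) + (3 - 7)*10) + 176 = (6*7 - 4*10) + 176 = (42 - 40) + 176 = 2 + 176 = 178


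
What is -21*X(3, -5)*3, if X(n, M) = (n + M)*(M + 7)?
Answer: 252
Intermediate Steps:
X(n, M) = (7 + M)*(M + n) (X(n, M) = (M + n)*(7 + M) = (7 + M)*(M + n))
-21*X(3, -5)*3 = -21*((-5)**2 + 7*(-5) + 7*3 - 5*3)*3 = -21*(25 - 35 + 21 - 15)*3 = -21*(-4)*3 = 84*3 = 252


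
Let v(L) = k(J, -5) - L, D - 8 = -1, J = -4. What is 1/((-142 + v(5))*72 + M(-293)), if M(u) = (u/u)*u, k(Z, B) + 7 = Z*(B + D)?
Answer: -1/11957 ≈ -8.3633e-5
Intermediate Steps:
D = 7 (D = 8 - 1 = 7)
k(Z, B) = -7 + Z*(7 + B) (k(Z, B) = -7 + Z*(B + 7) = -7 + Z*(7 + B))
v(L) = -15 - L (v(L) = (-7 + 7*(-4) - 5*(-4)) - L = (-7 - 28 + 20) - L = -15 - L)
M(u) = u (M(u) = 1*u = u)
1/((-142 + v(5))*72 + M(-293)) = 1/((-142 + (-15 - 1*5))*72 - 293) = 1/((-142 + (-15 - 5))*72 - 293) = 1/((-142 - 20)*72 - 293) = 1/(-162*72 - 293) = 1/(-11664 - 293) = 1/(-11957) = -1/11957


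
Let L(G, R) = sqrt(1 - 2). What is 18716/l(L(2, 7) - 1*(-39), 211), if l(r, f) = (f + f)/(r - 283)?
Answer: -2283352/211 + 9358*I/211 ≈ -10822.0 + 44.351*I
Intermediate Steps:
L(G, R) = I (L(G, R) = sqrt(-1) = I)
l(r, f) = 2*f/(-283 + r) (l(r, f) = (2*f)/(-283 + r) = 2*f/(-283 + r))
18716/l(L(2, 7) - 1*(-39), 211) = 18716/((2*211/(-283 + (I - 1*(-39))))) = 18716/((2*211/(-283 + (I + 39)))) = 18716/((2*211/(-283 + (39 + I)))) = 18716/((2*211/(-244 + I))) = 18716/((2*211*((-244 - I)/59537))) = 18716/(-102968/59537 - 422*I/59537) = 18716*(59537*(-102968/59537 + 422*I/59537)/178084) = 278573623*(-102968/59537 + 422*I/59537)/44521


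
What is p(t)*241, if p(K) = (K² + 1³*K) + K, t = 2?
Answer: 1928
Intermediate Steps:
p(K) = K² + 2*K (p(K) = (K² + 1*K) + K = (K² + K) + K = (K + K²) + K = K² + 2*K)
p(t)*241 = (2*(2 + 2))*241 = (2*4)*241 = 8*241 = 1928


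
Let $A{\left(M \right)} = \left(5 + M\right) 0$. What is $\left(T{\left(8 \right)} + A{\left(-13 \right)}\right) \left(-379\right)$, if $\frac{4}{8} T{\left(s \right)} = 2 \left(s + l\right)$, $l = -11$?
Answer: $4548$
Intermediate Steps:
$T{\left(s \right)} = -44 + 4 s$ ($T{\left(s \right)} = 2 \cdot 2 \left(s - 11\right) = 2 \cdot 2 \left(-11 + s\right) = 2 \left(-22 + 2 s\right) = -44 + 4 s$)
$A{\left(M \right)} = 0$
$\left(T{\left(8 \right)} + A{\left(-13 \right)}\right) \left(-379\right) = \left(\left(-44 + 4 \cdot 8\right) + 0\right) \left(-379\right) = \left(\left(-44 + 32\right) + 0\right) \left(-379\right) = \left(-12 + 0\right) \left(-379\right) = \left(-12\right) \left(-379\right) = 4548$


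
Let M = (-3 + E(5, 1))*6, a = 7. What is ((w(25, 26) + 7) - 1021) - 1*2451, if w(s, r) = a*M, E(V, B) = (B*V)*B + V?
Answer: -3171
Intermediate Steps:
E(V, B) = V + V*B**2 (E(V, B) = V*B**2 + V = V + V*B**2)
M = 42 (M = (-3 + 5*(1 + 1**2))*6 = (-3 + 5*(1 + 1))*6 = (-3 + 5*2)*6 = (-3 + 10)*6 = 7*6 = 42)
w(s, r) = 294 (w(s, r) = 7*42 = 294)
((w(25, 26) + 7) - 1021) - 1*2451 = ((294 + 7) - 1021) - 1*2451 = (301 - 1021) - 2451 = -720 - 2451 = -3171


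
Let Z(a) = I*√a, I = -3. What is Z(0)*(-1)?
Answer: 0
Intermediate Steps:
Z(a) = -3*√a
Z(0)*(-1) = -3*√0*(-1) = -3*0*(-1) = 0*(-1) = 0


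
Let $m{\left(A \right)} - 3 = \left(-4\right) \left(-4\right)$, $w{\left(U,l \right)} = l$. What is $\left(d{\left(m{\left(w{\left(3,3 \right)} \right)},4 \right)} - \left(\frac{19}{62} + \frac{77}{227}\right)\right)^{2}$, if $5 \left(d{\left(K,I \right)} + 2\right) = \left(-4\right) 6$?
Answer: $\frac{274524650401}{4951936900} \approx 55.438$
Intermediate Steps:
$m{\left(A \right)} = 19$ ($m{\left(A \right)} = 3 - -16 = 3 + 16 = 19$)
$d{\left(K,I \right)} = - \frac{34}{5}$ ($d{\left(K,I \right)} = -2 + \frac{\left(-4\right) 6}{5} = -2 + \frac{1}{5} \left(-24\right) = -2 - \frac{24}{5} = - \frac{34}{5}$)
$\left(d{\left(m{\left(w{\left(3,3 \right)} \right)},4 \right)} - \left(\frac{19}{62} + \frac{77}{227}\right)\right)^{2} = \left(- \frac{34}{5} - \left(\frac{19}{62} + \frac{77}{227}\right)\right)^{2} = \left(- \frac{34}{5} - \frac{9087}{14074}\right)^{2} = \left(- \frac{523951}{70370}\right)^{2} = \frac{274524650401}{4951936900}$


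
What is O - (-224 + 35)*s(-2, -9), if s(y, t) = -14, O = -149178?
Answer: -151824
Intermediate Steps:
O - (-224 + 35)*s(-2, -9) = -149178 - (-224 + 35)*(-14) = -149178 - (-189)*(-14) = -149178 - 1*2646 = -149178 - 2646 = -151824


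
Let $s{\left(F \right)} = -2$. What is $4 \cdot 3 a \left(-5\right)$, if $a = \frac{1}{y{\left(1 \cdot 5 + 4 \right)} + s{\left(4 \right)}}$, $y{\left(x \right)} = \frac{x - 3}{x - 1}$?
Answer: $48$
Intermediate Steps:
$y{\left(x \right)} = \frac{-3 + x}{-1 + x}$
$a = - \frac{4}{5}$ ($a = \frac{1}{\frac{-3 + \left(1 \cdot 5 + 4\right)}{-1 + \left(1 \cdot 5 + 4\right)} - 2} = \frac{1}{\frac{-3 + \left(5 + 4\right)}{-1 + \left(5 + 4\right)} - 2} = \frac{1}{\frac{-3 + 9}{-1 + 9} - 2} = \frac{1}{\frac{1}{8} \cdot 6 - 2} = \frac{1}{\frac{3}{4} - 2} = \frac{1}{- \frac{5}{4}} = - \frac{4}{5} \approx -0.8$)
$4 \cdot 3 a \left(-5\right) = 4 \cdot 3 \left(- \frac{4}{5}\right) \left(-5\right) = 12 \left(- \frac{4}{5}\right) \left(-5\right) = \left(- \frac{48}{5}\right) \left(-5\right) = 48$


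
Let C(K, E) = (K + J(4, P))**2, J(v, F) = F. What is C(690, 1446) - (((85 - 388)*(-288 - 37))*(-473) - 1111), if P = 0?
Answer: 47055886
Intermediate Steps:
C(K, E) = K**2 (C(K, E) = (K + 0)**2 = K**2)
C(690, 1446) - (((85 - 388)*(-288 - 37))*(-473) - 1111) = 690**2 - (((85 - 388)*(-288 - 37))*(-473) - 1111) = 476100 - (-303*(-325)*(-473) - 1111) = 476100 - (98475*(-473) - 1111) = 476100 - (-46578675 - 1111) = 476100 - 1*(-46579786) = 476100 + 46579786 = 47055886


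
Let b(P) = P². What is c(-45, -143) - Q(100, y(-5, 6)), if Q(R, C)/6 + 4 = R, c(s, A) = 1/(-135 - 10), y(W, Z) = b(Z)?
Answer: -83521/145 ≈ -576.01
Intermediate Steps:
y(W, Z) = Z²
c(s, A) = -1/145 (c(s, A) = 1/(-145) = -1/145)
Q(R, C) = -24 + 6*R
c(-45, -143) - Q(100, y(-5, 6)) = -1/145 - (-24 + 6*100) = -1/145 - (-24 + 600) = -1/145 - 1*576 = -1/145 - 576 = -83521/145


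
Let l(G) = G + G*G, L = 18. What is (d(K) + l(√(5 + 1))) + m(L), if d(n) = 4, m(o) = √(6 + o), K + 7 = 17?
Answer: 10 + 3*√6 ≈ 17.348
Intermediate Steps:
l(G) = G + G²
K = 10 (K = -7 + 17 = 10)
(d(K) + l(√(5 + 1))) + m(L) = (4 + √(5 + 1)*(1 + √(5 + 1))) + √(6 + 18) = (4 + √6*(1 + √6)) + √24 = (4 + √6*(1 + √6)) + 2*√6 = 4 + 2*√6 + √6*(1 + √6)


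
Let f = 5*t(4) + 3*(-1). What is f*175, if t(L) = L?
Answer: 2975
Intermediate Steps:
f = 17 (f = 5*4 + 3*(-1) = 20 - 3 = 17)
f*175 = 17*175 = 2975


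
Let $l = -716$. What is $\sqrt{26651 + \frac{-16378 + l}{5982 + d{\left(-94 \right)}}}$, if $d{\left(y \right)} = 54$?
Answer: $\frac{3 \sqrt{2996545038}}{1006} \approx 163.24$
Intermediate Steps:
$\sqrt{26651 + \frac{-16378 + l}{5982 + d{\left(-94 \right)}}} = \sqrt{26651 + \frac{-16378 - 716}{5982 + 54}} = \sqrt{26651 - \frac{17094}{6036}} = \sqrt{26651 - \frac{2849}{1006}} = \sqrt{\frac{26808057}{1006}} = \frac{3 \sqrt{2996545038}}{1006}$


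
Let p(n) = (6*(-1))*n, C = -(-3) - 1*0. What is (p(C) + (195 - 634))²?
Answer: 208849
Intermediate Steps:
C = 3 (C = -3*(-1) + 0 = 3 + 0 = 3)
p(n) = -6*n
(p(C) + (195 - 634))² = (-6*3 + (195 - 634))² = (-18 - 439)² = (-457)² = 208849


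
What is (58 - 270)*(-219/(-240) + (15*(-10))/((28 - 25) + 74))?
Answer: 338087/1540 ≈ 219.54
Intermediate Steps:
(58 - 270)*(-219/(-240) + (15*(-10))/((28 - 25) + 74)) = -212*(-219*(-1/240) - 150/(3 + 74)) = -212*(73/80 - 150/77) = -212*(-6379/6160) = 338087/1540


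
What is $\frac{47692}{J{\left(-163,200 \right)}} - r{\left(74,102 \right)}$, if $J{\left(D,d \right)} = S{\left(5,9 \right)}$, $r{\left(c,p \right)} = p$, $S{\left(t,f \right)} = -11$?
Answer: $- \frac{48814}{11} \approx -4437.6$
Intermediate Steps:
$J{\left(D,d \right)} = -11$
$\frac{47692}{J{\left(-163,200 \right)}} - r{\left(74,102 \right)} = \frac{47692}{-11} - 102 = 47692 \left(- \frac{1}{11}\right) - 102 = - \frac{47692}{11} - 102 = - \frac{48814}{11}$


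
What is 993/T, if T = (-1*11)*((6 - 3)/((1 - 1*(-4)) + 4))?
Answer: -2979/11 ≈ -270.82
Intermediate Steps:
T = -11/3 (T = -33/((1 + 4) + 4) = -33/(5 + 4) = -33/9 = -11*⅓ = -11/3 ≈ -3.6667)
993/T = 993/(-11/3) = 993*(-3/11) = -2979/11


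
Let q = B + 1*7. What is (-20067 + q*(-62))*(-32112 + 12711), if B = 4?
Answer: 402551349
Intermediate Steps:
q = 11 (q = 4 + 1*7 = 4 + 7 = 11)
(-20067 + q*(-62))*(-32112 + 12711) = (-20067 + 11*(-62))*(-32112 + 12711) = (-20067 - 682)*(-19401) = -20749*(-19401) = 402551349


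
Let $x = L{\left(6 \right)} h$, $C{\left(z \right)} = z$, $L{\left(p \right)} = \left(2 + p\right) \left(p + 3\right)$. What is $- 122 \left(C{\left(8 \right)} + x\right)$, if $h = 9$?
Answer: $-80032$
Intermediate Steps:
$L{\left(p \right)} = \left(2 + p\right) \left(3 + p\right)$
$x = 648$ ($x = \left(6 + 6^{2} + 5 \cdot 6\right) 9 = \left(6 + 36 + 30\right) 9 = 72 \cdot 9 = 648$)
$- 122 \left(C{\left(8 \right)} + x\right) = - 122 \left(8 + 648\right) = \left(-122\right) 656 = -80032$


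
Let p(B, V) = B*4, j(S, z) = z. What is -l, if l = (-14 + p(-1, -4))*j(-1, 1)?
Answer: 18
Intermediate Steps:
p(B, V) = 4*B
l = -18 (l = (-14 + 4*(-1))*1 = (-14 - 4)*1 = -18*1 = -18)
-l = -1*(-18) = 18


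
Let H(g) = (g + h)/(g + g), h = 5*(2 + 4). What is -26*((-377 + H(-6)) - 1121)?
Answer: 39000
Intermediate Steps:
h = 30 (h = 5*6 = 30)
H(g) = (30 + g)/(2*g) (H(g) = (g + 30)/(g + g) = (30 + g)/((2*g)) = (30 + g)*(1/(2*g)) = (30 + g)/(2*g))
-26*((-377 + H(-6)) - 1121) = -26*((-377 + (½)*(30 - 6)/(-6)) - 1121) = -26*((-377 + (½)*(-⅙)*24) - 1121) = -26*((-377 - 2) - 1121) = -26*(-379 - 1121) = -26*(-1500) = 39000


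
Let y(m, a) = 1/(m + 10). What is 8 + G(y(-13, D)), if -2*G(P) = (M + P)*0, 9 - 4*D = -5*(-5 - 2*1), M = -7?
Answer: 8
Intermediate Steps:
D = -13/2 (D = 9/4 - (-5)*(-5 - 2*1)/4 = 9/4 - (-5)*(-5 - 2)/4 = 9/4 - (-5)*(-7)/4 = 9/4 - 1/4*35 = 9/4 - 35/4 = -13/2 ≈ -6.5000)
y(m, a) = 1/(10 + m)
G(P) = 0 (G(P) = -(-7 + P)*0/2 = -1/2*0 = 0)
8 + G(y(-13, D)) = 8 + 0 = 8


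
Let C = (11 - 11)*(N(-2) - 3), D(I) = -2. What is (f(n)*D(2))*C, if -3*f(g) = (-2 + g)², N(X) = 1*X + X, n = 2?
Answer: 0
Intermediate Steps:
N(X) = 2*X (N(X) = X + X = 2*X)
f(g) = -(-2 + g)²/3
C = 0 (C = (11 - 11)*(2*(-2) - 3) = 0*(-4 - 3) = 0*(-7) = 0)
(f(n)*D(2))*C = (-(-2 + 2)²/3*(-2))*0 = (-⅓*0²*(-2))*0 = (-⅓*0*(-2))*0 = (0*(-2))*0 = 0*0 = 0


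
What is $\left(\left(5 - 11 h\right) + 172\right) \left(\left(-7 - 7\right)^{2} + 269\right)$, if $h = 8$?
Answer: $41385$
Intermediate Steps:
$\left(\left(5 - 11 h\right) + 172\right) \left(\left(-7 - 7\right)^{2} + 269\right) = \left(\left(5 - 88\right) + 172\right) \left(\left(-7 - 7\right)^{2} + 269\right) = \left(\left(5 - 88\right) + 172\right) \left(\left(-14\right)^{2} + 269\right) = \left(-83 + 172\right) \left(196 + 269\right) = 89 \cdot 465 = 41385$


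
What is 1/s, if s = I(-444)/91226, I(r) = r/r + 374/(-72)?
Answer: -3284136/151 ≈ -21749.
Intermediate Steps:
I(r) = -151/36 (I(r) = 1 + 374*(-1/72) = 1 - 187/36 = -151/36)
s = -151/3284136 (s = -151/36/91226 = -151/36*1/91226 = -151/3284136 ≈ -4.5979e-5)
1/s = 1/(-151/3284136) = -3284136/151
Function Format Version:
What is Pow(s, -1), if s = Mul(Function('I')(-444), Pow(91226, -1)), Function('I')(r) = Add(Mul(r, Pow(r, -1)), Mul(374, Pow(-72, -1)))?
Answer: Rational(-3284136, 151) ≈ -21749.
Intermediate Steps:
Function('I')(r) = Rational(-151, 36) (Function('I')(r) = Add(1, Mul(374, Rational(-1, 72))) = Add(1, Rational(-187, 36)) = Rational(-151, 36))
s = Rational(-151, 3284136) (s = Mul(Rational(-151, 36), Pow(91226, -1)) = Mul(Rational(-151, 36), Rational(1, 91226)) = Rational(-151, 3284136) ≈ -4.5979e-5)
Pow(s, -1) = Pow(Rational(-151, 3284136), -1) = Rational(-3284136, 151)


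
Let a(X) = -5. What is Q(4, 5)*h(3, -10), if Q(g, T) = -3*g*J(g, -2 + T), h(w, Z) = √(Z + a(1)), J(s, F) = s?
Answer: -48*I*√15 ≈ -185.9*I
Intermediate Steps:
h(w, Z) = √(-5 + Z) (h(w, Z) = √(Z - 5) = √(-5 + Z))
Q(g, T) = -3*g² (Q(g, T) = -3*g*g = -3*g²)
Q(4, 5)*h(3, -10) = (-3*4²)*√(-5 - 10) = (-3*16)*√(-15) = -48*I*√15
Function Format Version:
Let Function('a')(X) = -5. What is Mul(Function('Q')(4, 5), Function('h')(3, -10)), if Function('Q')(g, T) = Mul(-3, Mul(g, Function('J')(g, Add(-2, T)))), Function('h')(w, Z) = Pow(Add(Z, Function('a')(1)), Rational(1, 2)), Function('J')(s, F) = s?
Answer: Mul(-48, I, Pow(15, Rational(1, 2))) ≈ Mul(-185.90, I)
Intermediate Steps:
Function('h')(w, Z) = Pow(Add(-5, Z), Rational(1, 2)) (Function('h')(w, Z) = Pow(Add(Z, -5), Rational(1, 2)) = Pow(Add(-5, Z), Rational(1, 2)))
Function('Q')(g, T) = Mul(-3, Pow(g, 2)) (Function('Q')(g, T) = Mul(-3, Mul(g, g)) = Mul(-3, Pow(g, 2)))
Mul(Function('Q')(4, 5), Function('h')(3, -10)) = Mul(Mul(-3, Pow(4, 2)), Pow(Add(-5, -10), Rational(1, 2))) = Mul(Mul(-3, 16), Pow(-15, Rational(1, 2))) = Mul(-48, Mul(I, Pow(15, Rational(1, 2)))) = Mul(-48, I, Pow(15, Rational(1, 2)))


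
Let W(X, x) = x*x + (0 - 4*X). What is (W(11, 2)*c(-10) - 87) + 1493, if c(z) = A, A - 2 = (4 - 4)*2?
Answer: 1326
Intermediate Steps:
W(X, x) = x**2 - 4*X
A = 2 (A = 2 + (4 - 4)*2 = 2 + 0*2 = 2 + 0 = 2)
c(z) = 2
(W(11, 2)*c(-10) - 87) + 1493 = ((2**2 - 4*11)*2 - 87) + 1493 = ((4 - 44)*2 - 87) + 1493 = (-40*2 - 87) + 1493 = (-80 - 87) + 1493 = -167 + 1493 = 1326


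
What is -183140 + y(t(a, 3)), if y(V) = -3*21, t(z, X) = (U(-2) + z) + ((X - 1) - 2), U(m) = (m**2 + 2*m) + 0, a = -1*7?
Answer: -183203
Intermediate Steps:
a = -7
U(m) = m**2 + 2*m
t(z, X) = -3 + X + z (t(z, X) = (-2*(2 - 2) + z) + ((X - 1) - 2) = (-2*0 + z) + ((-1 + X) - 2) = (0 + z) + (-3 + X) = z + (-3 + X) = -3 + X + z)
y(V) = -63
-183140 + y(t(a, 3)) = -183140 - 63 = -183203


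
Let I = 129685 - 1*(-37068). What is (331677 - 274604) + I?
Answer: 223826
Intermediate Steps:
I = 166753 (I = 129685 + 37068 = 166753)
(331677 - 274604) + I = (331677 - 274604) + 166753 = 57073 + 166753 = 223826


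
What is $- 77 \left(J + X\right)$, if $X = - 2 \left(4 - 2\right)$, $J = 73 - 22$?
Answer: $-3619$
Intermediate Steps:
$J = 51$ ($J = 73 - 22 = 51$)
$X = -4$ ($X = \left(-2\right) 2 = -4$)
$- 77 \left(J + X\right) = - 77 \left(51 - 4\right) = \left(-77\right) 47 = -3619$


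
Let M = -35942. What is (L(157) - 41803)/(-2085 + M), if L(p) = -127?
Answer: 41930/38027 ≈ 1.1026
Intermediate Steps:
(L(157) - 41803)/(-2085 + M) = (-127 - 41803)/(-2085 - 35942) = -41930/(-38027) = -41930*(-1/38027) = 41930/38027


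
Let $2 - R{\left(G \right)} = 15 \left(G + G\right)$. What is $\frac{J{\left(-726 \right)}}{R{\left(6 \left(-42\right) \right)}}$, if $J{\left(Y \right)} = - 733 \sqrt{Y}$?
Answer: $- \frac{8063 i \sqrt{6}}{7562} \approx - 2.6118 i$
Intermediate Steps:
$R{\left(G \right)} = 2 - 30 G$ ($R{\left(G \right)} = 2 - 15 \left(G + G\right) = 2 - 15 \cdot 2 G = 2 - 30 G$)
$\frac{J{\left(-726 \right)}}{R{\left(6 \left(-42\right) \right)}} = \frac{\left(-733\right) \sqrt{-726}}{2 - 30 \cdot 6 \left(-42\right)} = \frac{\left(-733\right) 11 i \sqrt{6}}{2 - -7560} = \frac{\left(-8063\right) i \sqrt{6}}{2 + 7560} = \frac{\left(-8063\right) i \sqrt{6}}{7562} = - 8063 i \sqrt{6} \cdot \frac{1}{7562} = - \frac{8063 i \sqrt{6}}{7562}$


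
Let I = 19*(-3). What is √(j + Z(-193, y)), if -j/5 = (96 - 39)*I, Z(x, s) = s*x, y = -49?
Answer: √25702 ≈ 160.32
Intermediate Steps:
I = -57
j = 16245 (j = -5*(96 - 39)*(-57) = -285*(-57) = -5*(-3249) = 16245)
√(j + Z(-193, y)) = √(16245 - 49*(-193)) = √(16245 + 9457) = √25702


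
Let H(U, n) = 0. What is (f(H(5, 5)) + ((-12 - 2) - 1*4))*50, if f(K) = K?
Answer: -900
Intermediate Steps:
(f(H(5, 5)) + ((-12 - 2) - 1*4))*50 = (0 + ((-12 - 2) - 1*4))*50 = (0 + (-14 - 4))*50 = (0 - 18)*50 = -18*50 = -900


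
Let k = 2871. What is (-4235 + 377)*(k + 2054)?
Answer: -19000650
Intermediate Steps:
(-4235 + 377)*(k + 2054) = (-4235 + 377)*(2871 + 2054) = -3858*4925 = -19000650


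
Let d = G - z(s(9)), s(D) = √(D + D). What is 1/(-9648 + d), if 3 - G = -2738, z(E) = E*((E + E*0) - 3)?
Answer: -6925/47955463 - 9*√2/47955463 ≈ -0.00014467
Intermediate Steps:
s(D) = √2*√D (s(D) = √(2*D) = √2*√D)
z(E) = E*(-3 + E) (z(E) = E*((E + 0) - 3) = E*(E - 3) = E*(-3 + E))
G = 2741 (G = 3 - 1*(-2738) = 3 + 2738 = 2741)
d = 2741 - 3*√2*(-3 + 3*√2) (d = 2741 - √2*√9*(-3 + √2*√9) = 2741 - √2*3*(-3 + √2*3) = 2741 - 3*√2*(-3 + 3*√2) ≈ 2735.7)
1/(-9648 + d) = 1/(-9648 + (2723 + 9*√2)) = 1/(-6925 + 9*√2)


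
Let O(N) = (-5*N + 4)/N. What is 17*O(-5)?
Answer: -493/5 ≈ -98.600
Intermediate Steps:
O(N) = (4 - 5*N)/N
17*O(-5) = 17*(-5 + 4/(-5)) = 17*(-5 + 4*(-⅕)) = 17*(-5 - ⅘) = 17*(-29/5) = -493/5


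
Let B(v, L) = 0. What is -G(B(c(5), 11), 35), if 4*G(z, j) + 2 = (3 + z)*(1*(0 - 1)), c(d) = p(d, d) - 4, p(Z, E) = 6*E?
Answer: 5/4 ≈ 1.2500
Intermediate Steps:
c(d) = -4 + 6*d (c(d) = 6*d - 4 = -4 + 6*d)
G(z, j) = -5/4 - z/4 (G(z, j) = -½ + ((3 + z)*(1*(0 - 1)))/4 = -½ + ((3 + z)*(1*(-1)))/4 = -½ + ((3 + z)*(-1))/4 = -½ + (-3 - z)/4 = -½ + (-¾ - z/4) = -5/4 - z/4)
-G(B(c(5), 11), 35) = -(-5/4 - ¼*0) = -(-5/4 + 0) = -1*(-5/4) = 5/4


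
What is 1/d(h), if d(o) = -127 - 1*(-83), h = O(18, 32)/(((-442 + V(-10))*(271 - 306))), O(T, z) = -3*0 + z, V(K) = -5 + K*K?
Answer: -1/44 ≈ -0.022727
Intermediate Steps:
V(K) = -5 + K²
O(T, z) = z (O(T, z) = 0 + z = z)
h = 32/12145 (h = 32/(((-442 + (-5 + (-10)²))*(271 - 306))) = 32/(((-442 + (-5 + 100))*(-35))) = 32/(((-442 + 95)*(-35))) = 32/((-347*(-35))) = 32/12145 ≈ 0.0026348)
d(o) = -44 (d(o) = -127 + 83 = -44)
1/d(h) = 1/(-44) = -1/44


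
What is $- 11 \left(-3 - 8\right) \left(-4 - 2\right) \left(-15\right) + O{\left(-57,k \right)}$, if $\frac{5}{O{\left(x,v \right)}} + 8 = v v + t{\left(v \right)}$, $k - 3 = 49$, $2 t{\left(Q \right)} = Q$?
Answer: $\frac{29642585}{2722} \approx 10890.0$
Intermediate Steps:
$t{\left(Q \right)} = \frac{Q}{2}$
$k = 52$ ($k = 3 + 49 = 52$)
$O{\left(x,v \right)} = \frac{5}{-8 + v^{2} + \frac{v}{2}}$ ($O{\left(x,v \right)} = \frac{5}{-8 + \left(v v + \frac{v}{2}\right)} = \frac{5}{-8 + \left(v^{2} + \frac{v}{2}\right)} = \frac{5}{-8 + v^{2} + \frac{v}{2}}$)
$- 11 \left(-3 - 8\right) \left(-4 - 2\right) \left(-15\right) + O{\left(-57,k \right)} = - 11 \left(-3 - 8\right) \left(-4 - 2\right) \left(-15\right) + \frac{10}{-16 + 52 + 2 \cdot 52^{2}} = - 11 \left(\left(-11\right) \left(-6\right)\right) \left(-15\right) + \frac{10}{-16 + 52 + 2 \cdot 2704} = \left(-11\right) 66 \left(-15\right) + \frac{10}{-16 + 52 + 5408} = \left(-726\right) \left(-15\right) + \frac{10}{5444} = 10890 + 10 \cdot \frac{1}{5444} = 10890 + \frac{5}{2722} = \frac{29642585}{2722}$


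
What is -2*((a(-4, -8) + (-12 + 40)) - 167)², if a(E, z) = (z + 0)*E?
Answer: -22898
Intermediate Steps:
a(E, z) = E*z (a(E, z) = z*E = E*z)
-2*((a(-4, -8) + (-12 + 40)) - 167)² = -2*((-4*(-8) + (-12 + 40)) - 167)² = -2*((32 + 28) - 167)² = -2*(60 - 167)² = -2*(-107)² = -2*11449 = -22898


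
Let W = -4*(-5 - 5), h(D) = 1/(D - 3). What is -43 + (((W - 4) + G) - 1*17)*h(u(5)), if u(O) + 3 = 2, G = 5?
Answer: -49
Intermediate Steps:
u(O) = -1 (u(O) = -3 + 2 = -1)
h(D) = 1/(-3 + D)
W = 40 (W = -4*(-10) = -1*(-40) = 40)
-43 + (((W - 4) + G) - 1*17)*h(u(5)) = -43 + (((40 - 4) + 5) - 1*17)/(-3 - 1) = -43 + ((36 + 5) - 17)/(-4) = -43 + (41 - 17)*(-¼) = -43 + 24*(-¼) = -43 - 6 = -49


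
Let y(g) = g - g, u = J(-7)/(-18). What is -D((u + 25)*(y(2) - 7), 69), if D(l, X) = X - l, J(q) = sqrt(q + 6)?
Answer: -244 + 7*I/18 ≈ -244.0 + 0.38889*I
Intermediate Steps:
J(q) = sqrt(6 + q)
u = -I/18 (u = sqrt(6 - 7)/(-18) = sqrt(-1)*(-1/18) = I*(-1/18) = -I/18 ≈ -0.055556*I)
y(g) = 0
-D((u + 25)*(y(2) - 7), 69) = -(69 - (-I/18 + 25)*(0 - 7)) = -(69 - (25 - I/18)*(-7)) = -(69 - (-175 + 7*I/18)) = -(69 + (175 - 7*I/18)) = -(244 - 7*I/18) = -244 + 7*I/18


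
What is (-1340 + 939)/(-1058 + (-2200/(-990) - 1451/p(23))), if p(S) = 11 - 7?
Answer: 14436/51067 ≈ 0.28269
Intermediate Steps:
p(S) = 4
(-1340 + 939)/(-1058 + (-2200/(-990) - 1451/p(23))) = (-1340 + 939)/(-1058 + (-2200/(-990) - 1451/4)) = -401/(-1058 + (-2200*(-1/990) - 1451*¼)) = -401/(-1058 + (20/9 - 1451/4)) = -401/(-1058 - 12979/36) = -401/(-51067/36) = -401*(-36/51067) = 14436/51067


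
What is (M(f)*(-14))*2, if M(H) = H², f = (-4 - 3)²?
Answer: -67228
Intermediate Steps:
f = 49 (f = (-7)² = 49)
(M(f)*(-14))*2 = (49²*(-14))*2 = (2401*(-14))*2 = -33614*2 = -67228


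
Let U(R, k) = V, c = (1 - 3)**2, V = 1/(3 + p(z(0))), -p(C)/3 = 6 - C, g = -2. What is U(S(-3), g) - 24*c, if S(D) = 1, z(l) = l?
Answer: -1441/15 ≈ -96.067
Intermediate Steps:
p(C) = -18 + 3*C (p(C) = -3*(6 - C) = -18 + 3*C)
V = -1/15 (V = 1/(3 + (-18 + 3*0)) = 1/(3 + (-18 + 0)) = 1/(3 - 18) = 1/(-15) = -1/15 ≈ -0.066667)
c = 4 (c = (-2)**2 = 4)
U(R, k) = -1/15
U(S(-3), g) - 24*c = -1/15 - 24*4 = -1/15 - 96 = -1441/15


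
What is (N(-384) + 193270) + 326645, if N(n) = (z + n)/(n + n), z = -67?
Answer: 399295171/768 ≈ 5.1992e+5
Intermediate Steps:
N(n) = (-67 + n)/(2*n) (N(n) = (-67 + n)/(n + n) = (-67 + n)/((2*n)) = (-67 + n)*(1/(2*n)) = (-67 + n)/(2*n))
(N(-384) + 193270) + 326645 = ((½)*(-67 - 384)/(-384) + 193270) + 326645 = ((½)*(-1/384)*(-451) + 193270) + 326645 = (451/768 + 193270) + 326645 = 148431811/768 + 326645 = 399295171/768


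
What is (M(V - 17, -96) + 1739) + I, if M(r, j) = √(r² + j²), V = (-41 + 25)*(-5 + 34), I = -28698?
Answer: -26959 + √240577 ≈ -26469.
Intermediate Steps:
V = -464 (V = -16*29 = -464)
M(r, j) = √(j² + r²)
(M(V - 17, -96) + 1739) + I = (√((-96)² + (-464 - 17)²) + 1739) - 28698 = (√(9216 + (-481)²) + 1739) - 28698 = (√(9216 + 231361) + 1739) - 28698 = (√240577 + 1739) - 28698 = (1739 + √240577) - 28698 = -26959 + √240577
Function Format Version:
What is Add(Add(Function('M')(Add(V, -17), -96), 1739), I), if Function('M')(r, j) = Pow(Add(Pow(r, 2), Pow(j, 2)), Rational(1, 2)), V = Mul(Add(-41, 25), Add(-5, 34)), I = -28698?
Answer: Add(-26959, Pow(240577, Rational(1, 2))) ≈ -26469.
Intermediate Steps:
V = -464 (V = Mul(-16, 29) = -464)
Function('M')(r, j) = Pow(Add(Pow(j, 2), Pow(r, 2)), Rational(1, 2))
Add(Add(Function('M')(Add(V, -17), -96), 1739), I) = Add(Add(Pow(Add(Pow(-96, 2), Pow(Add(-464, -17), 2)), Rational(1, 2)), 1739), -28698) = Add(Add(Pow(Add(9216, Pow(-481, 2)), Rational(1, 2)), 1739), -28698) = Add(Add(Pow(Add(9216, 231361), Rational(1, 2)), 1739), -28698) = Add(Add(Pow(240577, Rational(1, 2)), 1739), -28698) = Add(Add(1739, Pow(240577, Rational(1, 2))), -28698) = Add(-26959, Pow(240577, Rational(1, 2)))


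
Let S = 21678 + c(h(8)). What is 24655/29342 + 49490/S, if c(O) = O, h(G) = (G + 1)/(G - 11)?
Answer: 23370973/7482210 ≈ 3.1235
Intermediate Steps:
h(G) = (1 + G)/(-11 + G)
S = 21675 (S = 21678 + (1 + 8)/(-11 + 8) = 21678 + 9/(-3) = 21678 - 1/3*9 = 21678 - 3 = 21675)
24655/29342 + 49490/S = 24655/29342 + 49490/21675 = 24655*(1/29342) + 49490*(1/21675) = 24655/29342 + 9898/4335 = 23370973/7482210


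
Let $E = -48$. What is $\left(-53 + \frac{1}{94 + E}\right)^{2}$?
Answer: $\frac{5938969}{2116} \approx 2806.7$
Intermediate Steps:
$\left(-53 + \frac{1}{94 + E}\right)^{2} = \left(-53 + \frac{1}{94 - 48}\right)^{2} = \left(-53 + \frac{1}{46}\right)^{2} = \left(- \frac{2437}{46}\right)^{2} = \frac{5938969}{2116}$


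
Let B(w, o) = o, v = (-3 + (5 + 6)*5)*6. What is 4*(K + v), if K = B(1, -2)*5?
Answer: 1208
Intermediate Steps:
v = 312 (v = (-3 + 11*5)*6 = (-3 + 55)*6 = 52*6 = 312)
K = -10 (K = -2*5 = -10)
4*(K + v) = 4*(-10 + 312) = 4*302 = 1208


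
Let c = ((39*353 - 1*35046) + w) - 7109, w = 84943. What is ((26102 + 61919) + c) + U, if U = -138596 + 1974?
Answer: 7954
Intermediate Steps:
U = -136622
c = 56555 (c = ((39*353 - 1*35046) + 84943) - 7109 = ((13767 - 35046) + 84943) - 7109 = (-21279 + 84943) - 7109 = 63664 - 7109 = 56555)
((26102 + 61919) + c) + U = ((26102 + 61919) + 56555) - 136622 = (88021 + 56555) - 136622 = 144576 - 136622 = 7954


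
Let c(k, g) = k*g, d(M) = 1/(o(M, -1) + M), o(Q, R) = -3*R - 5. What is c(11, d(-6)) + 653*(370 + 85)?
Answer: 2376909/8 ≈ 2.9711e+5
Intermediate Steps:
o(Q, R) = -5 - 3*R
d(M) = 1/(-2 + M) (d(M) = 1/((-5 - 3*(-1)) + M) = 1/((-5 + 3) + M) = 1/(-2 + M))
c(k, g) = g*k
c(11, d(-6)) + 653*(370 + 85) = 11/(-2 - 6) + 653*(370 + 85) = 11/(-8) + 653*455 = -⅛*11 + 297115 = -11/8 + 297115 = 2376909/8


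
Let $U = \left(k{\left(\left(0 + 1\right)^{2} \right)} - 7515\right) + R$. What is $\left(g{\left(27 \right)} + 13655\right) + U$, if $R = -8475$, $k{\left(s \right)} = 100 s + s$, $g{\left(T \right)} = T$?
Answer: $-2207$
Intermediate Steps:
$k{\left(s \right)} = 101 s$
$U = -15889$ ($U = \left(101 \left(0 + 1\right)^{2} - 7515\right) - 8475 = \left(101 \cdot 1^{2} - 7515\right) - 8475 = \left(101 \cdot 1 - 7515\right) - 8475 = \left(101 - 7515\right) - 8475 = -7414 - 8475 = -15889$)
$\left(g{\left(27 \right)} + 13655\right) + U = \left(27 + 13655\right) - 15889 = 13682 - 15889 = -2207$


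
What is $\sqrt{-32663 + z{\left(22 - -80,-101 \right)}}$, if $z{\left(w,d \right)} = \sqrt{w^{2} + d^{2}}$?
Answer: $\sqrt{-32663 + \sqrt{20605}} \approx 180.33 i$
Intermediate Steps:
$z{\left(w,d \right)} = \sqrt{d^{2} + w^{2}}$
$\sqrt{-32663 + z{\left(22 - -80,-101 \right)}} = \sqrt{-32663 + \sqrt{\left(-101\right)^{2} + \left(22 - -80\right)^{2}}} = \sqrt{-32663 + \sqrt{10201 + \left(22 + 80\right)^{2}}} = \sqrt{-32663 + \sqrt{10201 + 102^{2}}} = \sqrt{-32663 + \sqrt{10201 + 10404}} = \sqrt{-32663 + \sqrt{20605}}$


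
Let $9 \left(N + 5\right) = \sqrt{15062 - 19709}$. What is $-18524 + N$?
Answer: $-18529 + \frac{i \sqrt{4647}}{9} \approx -18529.0 + 7.5743 i$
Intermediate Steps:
$N = -5 + \frac{i \sqrt{4647}}{9}$ ($N = -5 + \frac{\sqrt{15062 - 19709}}{9} = -5 + \frac{\sqrt{-4647}}{9} = -5 + \frac{i \sqrt{4647}}{9} \approx -5.0 + 7.5743 i$)
$-18524 + N = -18524 - \left(5 - \frac{i \sqrt{4647}}{9}\right) = -18529 + \frac{i \sqrt{4647}}{9}$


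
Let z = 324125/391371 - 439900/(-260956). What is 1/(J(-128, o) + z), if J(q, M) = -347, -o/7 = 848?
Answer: -25532652669/8795643859543 ≈ -0.0029029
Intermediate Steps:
o = -5936 (o = -7*848 = -5936)
z = 64186616600/25532652669 (z = 324125*(1/391371) - 439900*(-1/260956) = 324125/391371 + 109975/65239 = 64186616600/25532652669 ≈ 2.5139)
1/(J(-128, o) + z) = 1/(-347 + 64186616600/25532652669) = 1/(-8795643859543/25532652669) = -25532652669/8795643859543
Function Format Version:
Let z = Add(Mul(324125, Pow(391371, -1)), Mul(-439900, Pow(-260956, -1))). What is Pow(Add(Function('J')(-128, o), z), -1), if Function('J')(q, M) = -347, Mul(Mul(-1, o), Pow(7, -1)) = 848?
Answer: Rational(-25532652669, 8795643859543) ≈ -0.0029029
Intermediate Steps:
o = -5936 (o = Mul(-7, 848) = -5936)
z = Rational(64186616600, 25532652669) (z = Add(Mul(324125, Rational(1, 391371)), Mul(-439900, Rational(-1, 260956))) = Add(Rational(324125, 391371), Rational(109975, 65239)) = Rational(64186616600, 25532652669) ≈ 2.5139)
Pow(Add(Function('J')(-128, o), z), -1) = Pow(Add(-347, Rational(64186616600, 25532652669)), -1) = Pow(Rational(-8795643859543, 25532652669), -1) = Rational(-25532652669, 8795643859543)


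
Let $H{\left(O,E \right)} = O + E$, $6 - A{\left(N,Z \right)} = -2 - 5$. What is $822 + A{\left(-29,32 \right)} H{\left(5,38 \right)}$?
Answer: $1381$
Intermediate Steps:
$A{\left(N,Z \right)} = 13$ ($A{\left(N,Z \right)} = 6 - \left(-2 - 5\right) = 6 - -7 = 6 + 7 = 13$)
$H{\left(O,E \right)} = E + O$
$822 + A{\left(-29,32 \right)} H{\left(5,38 \right)} = 822 + 13 \left(38 + 5\right) = 822 + 13 \cdot 43 = 822 + 559 = 1381$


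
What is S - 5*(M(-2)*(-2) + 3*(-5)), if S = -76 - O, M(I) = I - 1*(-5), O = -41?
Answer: 70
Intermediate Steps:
M(I) = 5 + I (M(I) = I + 5 = 5 + I)
S = -35 (S = -76 - 1*(-41) = -76 + 41 = -35)
S - 5*(M(-2)*(-2) + 3*(-5)) = -35 - 5*((5 - 2)*(-2) + 3*(-5)) = -35 - 5*(3*(-2) - 15) = -35 - 5*(-6 - 15) = -35 - 5*(-21) = -35 + 105 = 70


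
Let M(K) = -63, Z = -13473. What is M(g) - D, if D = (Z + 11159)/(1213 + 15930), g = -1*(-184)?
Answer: -1077695/17143 ≈ -62.865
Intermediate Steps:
g = 184
D = -2314/17143 (D = (-13473 + 11159)/(1213 + 15930) = -2314/17143 ≈ -0.13498)
M(g) - D = -63 - 1*(-2314/17143) = -63 + 2314/17143 = -1077695/17143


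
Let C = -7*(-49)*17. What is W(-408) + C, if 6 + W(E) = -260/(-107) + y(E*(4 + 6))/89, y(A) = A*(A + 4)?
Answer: 1834913175/9523 ≈ 1.9268e+5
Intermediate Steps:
C = 5831 (C = 343*17 = 5831)
y(A) = A*(4 + A)
W(E) = -382/107 + 10*E*(4 + 10*E)/89 (W(E) = -6 + (-260/(-107) + ((E*(4 + 6))*(4 + E*(4 + 6)))/89) = -6 + (-260*(-1/107) + ((E*10)*(4 + E*10))*(1/89)) = -6 + (260/107 + ((10*E)*(4 + 10*E))*(1/89)) = -6 + (260/107 + (10*E*(4 + 10*E))*(1/89)) = -6 + (260/107 + 10*E*(4 + 10*E)/89) = -382/107 + 10*E*(4 + 10*E)/89)
W(-408) + C = (-382/107 + (20/89)*(-408)*(2 + 5*(-408))) + 5831 = (-382/107 + (20/89)*(-408)*(2 - 2040)) + 5831 = (-382/107 + (20/89)*(-408)*(-2038)) + 5831 = (-382/107 + 16630080/89) + 5831 = 1779384562/9523 + 5831 = 1834913175/9523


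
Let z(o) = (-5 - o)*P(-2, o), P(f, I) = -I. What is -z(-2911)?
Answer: -8459366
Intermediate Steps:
z(o) = -o*(-5 - o) (z(o) = (-5 - o)*(-o) = -o*(-5 - o))
-z(-2911) = -(-2911)*(5 - 2911) = -(-2911)*(-2906) = -1*8459366 = -8459366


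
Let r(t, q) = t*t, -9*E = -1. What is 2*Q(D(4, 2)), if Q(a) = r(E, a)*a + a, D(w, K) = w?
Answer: 656/81 ≈ 8.0988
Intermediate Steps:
E = ⅑ (E = -⅑*(-1) = ⅑ ≈ 0.11111)
r(t, q) = t²
Q(a) = 82*a/81 (Q(a) = (⅑)²*a + a = a/81 + a = 82*a/81)
2*Q(D(4, 2)) = 2*((82/81)*4) = 2*(328/81) = 656/81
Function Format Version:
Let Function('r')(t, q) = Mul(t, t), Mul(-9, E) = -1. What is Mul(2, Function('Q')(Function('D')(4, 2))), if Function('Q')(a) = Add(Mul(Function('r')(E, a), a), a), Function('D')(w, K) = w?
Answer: Rational(656, 81) ≈ 8.0988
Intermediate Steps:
E = Rational(1, 9) (E = Mul(Rational(-1, 9), -1) = Rational(1, 9) ≈ 0.11111)
Function('r')(t, q) = Pow(t, 2)
Function('Q')(a) = Mul(Rational(82, 81), a) (Function('Q')(a) = Add(Mul(Pow(Rational(1, 9), 2), a), a) = Add(Mul(Rational(1, 81), a), a) = Mul(Rational(82, 81), a))
Mul(2, Function('Q')(Function('D')(4, 2))) = Mul(2, Mul(Rational(82, 81), 4)) = Mul(2, Rational(328, 81)) = Rational(656, 81)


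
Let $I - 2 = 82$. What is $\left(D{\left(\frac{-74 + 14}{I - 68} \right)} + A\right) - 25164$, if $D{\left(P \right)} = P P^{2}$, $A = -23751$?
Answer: $- \frac{3133935}{64} \approx -48968.0$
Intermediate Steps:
$I = 84$ ($I = 2 + 82 = 84$)
$D{\left(P \right)} = P^{3}$
$\left(D{\left(\frac{-74 + 14}{I - 68} \right)} + A\right) - 25164 = \left(\left(\frac{-74 + 14}{84 - 68}\right)^{3} - 23751\right) - 25164 = \left(\left(- \frac{60}{16}\right)^{3} - 23751\right) - 25164 = \left(\left(\left(-60\right) \frac{1}{16}\right)^{3} - 23751\right) - 25164 = \left(\left(- \frac{15}{4}\right)^{3} - 23751\right) - 25164 = \left(- \frac{3375}{64} - 23751\right) - 25164 = - \frac{1523439}{64} - 25164 = - \frac{3133935}{64}$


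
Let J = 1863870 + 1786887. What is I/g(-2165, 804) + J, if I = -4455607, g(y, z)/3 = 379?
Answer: 4146455102/1137 ≈ 3.6468e+6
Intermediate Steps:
g(y, z) = 1137 (g(y, z) = 3*379 = 1137)
J = 3650757
I/g(-2165, 804) + J = -4455607/1137 + 3650757 = 4146455102/1137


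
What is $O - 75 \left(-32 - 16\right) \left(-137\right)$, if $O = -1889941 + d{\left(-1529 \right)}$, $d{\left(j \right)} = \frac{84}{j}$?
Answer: $- \frac{3643822673}{1529} \approx -2.3831 \cdot 10^{6}$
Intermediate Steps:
$O = - \frac{2889719873}{1529}$ ($O = -1889941 + \frac{84}{-1529} = -1889941 + 84 \left(- \frac{1}{1529}\right) = -1889941 - \frac{84}{1529} = - \frac{2889719873}{1529} \approx -1.8899 \cdot 10^{6}$)
$O - 75 \left(-32 - 16\right) \left(-137\right) = - \frac{2889719873}{1529} - 75 \left(-32 - 16\right) \left(-137\right) = - \frac{2889719873}{1529} - 75 \left(-48\right) \left(-137\right) = - \frac{2889719873}{1529} - \left(-3600\right) \left(-137\right) = - \frac{2889719873}{1529} - 493200 = - \frac{3643822673}{1529}$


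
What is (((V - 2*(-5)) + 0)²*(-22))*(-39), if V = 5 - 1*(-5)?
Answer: 343200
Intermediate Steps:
V = 10 (V = 5 + 5 = 10)
(((V - 2*(-5)) + 0)²*(-22))*(-39) = (((10 - 2*(-5)) + 0)²*(-22))*(-39) = (((10 + 10) + 0)²*(-22))*(-39) = ((20 + 0)²*(-22))*(-39) = (20²*(-22))*(-39) = (400*(-22))*(-39) = -8800*(-39) = 343200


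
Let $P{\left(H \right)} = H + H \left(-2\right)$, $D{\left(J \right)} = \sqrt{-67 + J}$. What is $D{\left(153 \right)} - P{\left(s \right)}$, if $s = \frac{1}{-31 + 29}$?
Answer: $- \frac{1}{2} + \sqrt{86} \approx 8.7736$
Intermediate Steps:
$s = - \frac{1}{2}$ ($s = \frac{1}{-2} = - \frac{1}{2} \approx -0.5$)
$P{\left(H \right)} = - H$ ($P{\left(H \right)} = H - 2 H = - H$)
$D{\left(153 \right)} - P{\left(s \right)} = \sqrt{-67 + 153} - \left(-1\right) \left(- \frac{1}{2}\right) = \sqrt{86} - \frac{1}{2} = - \frac{1}{2} + \sqrt{86}$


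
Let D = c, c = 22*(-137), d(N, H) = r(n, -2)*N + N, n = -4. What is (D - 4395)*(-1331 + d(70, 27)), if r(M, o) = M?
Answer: 11417269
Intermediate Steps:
d(N, H) = -3*N (d(N, H) = -4*N + N = -3*N)
c = -3014
D = -3014
(D - 4395)*(-1331 + d(70, 27)) = (-3014 - 4395)*(-1331 - 3*70) = -7409*(-1331 - 210) = -7409*(-1541) = 11417269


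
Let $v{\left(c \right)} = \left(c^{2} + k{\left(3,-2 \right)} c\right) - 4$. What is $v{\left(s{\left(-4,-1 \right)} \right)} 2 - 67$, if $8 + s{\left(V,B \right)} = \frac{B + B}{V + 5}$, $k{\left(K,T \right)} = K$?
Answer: $65$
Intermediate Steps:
$s{\left(V,B \right)} = -8 + \frac{2 B}{5 + V}$ ($s{\left(V,B \right)} = -8 + \frac{B + B}{V + 5} = -8 + \frac{2 B}{5 + V}$)
$v{\left(c \right)} = -4 + c^{2} + 3 c$ ($v{\left(c \right)} = \left(c^{2} + 3 c\right) - 4 = -4 + c^{2} + 3 c$)
$v{\left(s{\left(-4,-1 \right)} \right)} 2 - 67 = \left(-4 + \left(\frac{2 \left(-20 - 1 - -16\right)}{5 - 4}\right)^{2} + 3 \frac{2 \left(-20 - 1 - -16\right)}{5 - 4}\right) 2 - 67 = \left(-4 + \left(\frac{2 \left(-20 - 1 + 16\right)}{1}\right)^{2} + 3 \frac{2 \left(-20 - 1 + 16\right)}{1}\right) 2 - 67 = \left(-4 + \left(2 \cdot 1 \left(-5\right)\right)^{2} + 3 \cdot 2 \cdot 1 \left(-5\right)\right) 2 - 67 = \left(-4 + \left(-10\right)^{2} + 3 \left(-10\right)\right) 2 - 67 = \left(-4 + 100 - 30\right) 2 - 67 = 66 \cdot 2 - 67 = 132 - 67 = 65$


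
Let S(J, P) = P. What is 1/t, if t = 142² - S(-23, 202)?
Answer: 1/19962 ≈ 5.0095e-5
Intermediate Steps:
t = 19962 (t = 142² - 1*202 = 20164 - 202 = 19962)
1/t = 1/19962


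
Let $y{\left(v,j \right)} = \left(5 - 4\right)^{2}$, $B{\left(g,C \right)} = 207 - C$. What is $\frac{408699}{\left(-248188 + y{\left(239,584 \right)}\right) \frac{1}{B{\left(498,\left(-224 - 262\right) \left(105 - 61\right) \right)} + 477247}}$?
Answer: $- \frac{67958197254}{82729} \approx -8.2146 \cdot 10^{5}$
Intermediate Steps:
$y{\left(v,j \right)} = 1$ ($y{\left(v,j \right)} = 1^{2} = 1$)
$\frac{408699}{\left(-248188 + y{\left(239,584 \right)}\right) \frac{1}{B{\left(498,\left(-224 - 262\right) \left(105 - 61\right) \right)} + 477247}} = \frac{408699}{\left(-248188 + 1\right) \frac{1}{\left(207 - \left(-224 - 262\right) \left(105 - 61\right)\right) + 477247}} = \frac{408699}{\left(-248187\right) \frac{1}{\left(207 - \left(-486\right) 44\right) + 477247}} = \frac{408699}{\left(-248187\right) \frac{1}{\left(207 - -21384\right) + 477247}} = \frac{408699}{\left(-248187\right) \frac{1}{\left(207 + 21384\right) + 477247}} = \frac{408699}{\left(-248187\right) \frac{1}{21591 + 477247}} = \frac{408699}{\left(-248187\right) \frac{1}{498838}} = \frac{408699}{- \frac{248187}{498838}} = 408699 \left(- \frac{498838}{248187}\right) = - \frac{67958197254}{82729}$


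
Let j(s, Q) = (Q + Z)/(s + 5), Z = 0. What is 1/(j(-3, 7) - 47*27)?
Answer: -2/2531 ≈ -0.00079020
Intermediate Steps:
j(s, Q) = Q/(5 + s) (j(s, Q) = (Q + 0)/(s + 5) = Q/(5 + s))
1/(j(-3, 7) - 47*27) = 1/(7/(5 - 3) - 47*27) = 1/(7/2 - 1269) = 1/(-2531/2) = -2/2531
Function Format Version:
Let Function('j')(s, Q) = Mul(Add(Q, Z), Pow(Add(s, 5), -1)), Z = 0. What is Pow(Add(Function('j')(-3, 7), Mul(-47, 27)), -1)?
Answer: Rational(-2, 2531) ≈ -0.00079020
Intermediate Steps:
Function('j')(s, Q) = Mul(Q, Pow(Add(5, s), -1)) (Function('j')(s, Q) = Mul(Add(Q, 0), Pow(Add(s, 5), -1)) = Mul(Q, Pow(Add(5, s), -1)))
Pow(Add(Function('j')(-3, 7), Mul(-47, 27)), -1) = Pow(Add(Mul(7, Pow(Add(5, -3), -1)), Mul(-47, 27)), -1) = Pow(Add(Mul(7, Pow(2, -1)), -1269), -1) = Pow(Add(Mul(7, Rational(1, 2)), -1269), -1) = Pow(Add(Rational(7, 2), -1269), -1) = Pow(Rational(-2531, 2), -1) = Rational(-2, 2531)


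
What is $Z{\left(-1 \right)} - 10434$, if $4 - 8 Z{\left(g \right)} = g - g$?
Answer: $- \frac{20867}{2} \approx -10434.0$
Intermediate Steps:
$Z{\left(g \right)} = \frac{1}{2}$ ($Z{\left(g \right)} = \frac{1}{2} - \frac{g - g}{8} = \frac{1}{2} - 0 = \frac{1}{2} + 0 = \frac{1}{2}$)
$Z{\left(-1 \right)} - 10434 = \frac{1}{2} - 10434 = - \frac{20867}{2}$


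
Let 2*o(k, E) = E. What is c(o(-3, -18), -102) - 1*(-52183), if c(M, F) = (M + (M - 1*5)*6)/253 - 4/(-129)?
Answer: 1703085586/32637 ≈ 52183.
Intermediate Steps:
o(k, E) = E/2
c(M, F) = -2858/32637 + 7*M/253 (c(M, F) = (M + (M - 5)*6)*(1/253) - 4*(-1/129) = (M + (-5 + M)*6)*(1/253) + 4/129 = (M + (-30 + 6*M))*(1/253) + 4/129 = (-30 + 7*M)*(1/253) + 4/129 = (-30/253 + 7*M/253) + 4/129 = -2858/32637 + 7*M/253)
c(o(-3, -18), -102) - 1*(-52183) = (-2858/32637 + 7*((½)*(-18))/253) - 1*(-52183) = (-2858/32637 + (7/253)*(-9)) + 52183 = (-2858/32637 - 63/253) + 52183 = -10985/32637 + 52183 = 1703085586/32637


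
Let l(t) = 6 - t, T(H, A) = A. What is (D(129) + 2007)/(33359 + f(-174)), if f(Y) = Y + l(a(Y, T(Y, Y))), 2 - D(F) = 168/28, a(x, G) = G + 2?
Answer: 2003/33363 ≈ 0.060037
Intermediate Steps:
a(x, G) = 2 + G
D(F) = -4 (D(F) = 2 - 168/28 = 2 - 1*6 = 2 - 6 = -4)
f(Y) = 4 (f(Y) = Y + (6 - (2 + Y)) = Y + (6 + (-2 - Y)) = Y + (4 - Y) = 4)
(D(129) + 2007)/(33359 + f(-174)) = (-4 + 2007)/(33359 + 4) = 2003/33363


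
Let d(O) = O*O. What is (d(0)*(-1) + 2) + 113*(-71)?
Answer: -8021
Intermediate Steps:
d(O) = O**2
(d(0)*(-1) + 2) + 113*(-71) = (0**2*(-1) + 2) + 113*(-71) = (0*(-1) + 2) - 8023 = (0 + 2) - 8023 = 2 - 8023 = -8021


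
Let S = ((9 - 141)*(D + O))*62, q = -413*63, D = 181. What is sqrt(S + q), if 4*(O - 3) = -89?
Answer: I*sqrt(1349781) ≈ 1161.8*I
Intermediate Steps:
O = -77/4 (O = 3 + (1/4)*(-89) = 3 - 89/4 = -77/4 ≈ -19.250)
q = -26019
S = -1323762 (S = ((9 - 141)*(181 - 77/4))*62 = -132*647/4*62 = -21351*62 = -1323762)
sqrt(S + q) = sqrt(-1323762 - 26019) = sqrt(-1349781) = I*sqrt(1349781)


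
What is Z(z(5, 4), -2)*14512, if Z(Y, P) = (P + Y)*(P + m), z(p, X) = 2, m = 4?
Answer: 0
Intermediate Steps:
Z(Y, P) = (4 + P)*(P + Y) (Z(Y, P) = (P + Y)*(P + 4) = (P + Y)*(4 + P) = (4 + P)*(P + Y))
Z(z(5, 4), -2)*14512 = ((-2)² + 4*(-2) + 4*2 - 2*2)*14512 = (4 - 8 + 8 - 4)*14512 = 0*14512 = 0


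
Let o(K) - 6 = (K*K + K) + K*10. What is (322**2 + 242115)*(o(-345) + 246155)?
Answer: 124968646409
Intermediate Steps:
o(K) = 6 + K**2 + 11*K (o(K) = 6 + ((K*K + K) + K*10) = 6 + ((K**2 + K) + 10*K) = 6 + ((K + K**2) + 10*K) = 6 + (K**2 + 11*K) = 6 + K**2 + 11*K)
(322**2 + 242115)*(o(-345) + 246155) = (322**2 + 242115)*((6 + (-345)**2 + 11*(-345)) + 246155) = (103684 + 242115)*((6 + 119025 - 3795) + 246155) = 345799*(115236 + 246155) = 345799*361391 = 124968646409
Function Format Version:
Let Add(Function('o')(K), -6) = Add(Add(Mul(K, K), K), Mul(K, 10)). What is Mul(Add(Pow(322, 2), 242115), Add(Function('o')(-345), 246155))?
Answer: 124968646409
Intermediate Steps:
Function('o')(K) = Add(6, Pow(K, 2), Mul(11, K)) (Function('o')(K) = Add(6, Add(Add(Mul(K, K), K), Mul(K, 10))) = Add(6, Add(Add(Pow(K, 2), K), Mul(10, K))) = Add(6, Add(Add(K, Pow(K, 2)), Mul(10, K))) = Add(6, Add(Pow(K, 2), Mul(11, K))) = Add(6, Pow(K, 2), Mul(11, K)))
Mul(Add(Pow(322, 2), 242115), Add(Function('o')(-345), 246155)) = Mul(Add(Pow(322, 2), 242115), Add(Add(6, Pow(-345, 2), Mul(11, -345)), 246155)) = Mul(Add(103684, 242115), Add(Add(6, 119025, -3795), 246155)) = Mul(345799, Add(115236, 246155)) = Mul(345799, 361391) = 124968646409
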